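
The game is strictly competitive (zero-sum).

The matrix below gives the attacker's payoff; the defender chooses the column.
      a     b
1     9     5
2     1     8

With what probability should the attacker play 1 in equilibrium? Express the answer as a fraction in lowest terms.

7/11

Row minima are 5 and 1, so the attacker's maximin is 5; column maxima are 9 and 8, so the defender's minimax is 8. These differ, so the equilibrium is in mixed strategies.
Let the attacker play 1 with probability p. The defender is indifferent when 9p + (1−p) = 5p + 8(1−p), giving p = 7/11.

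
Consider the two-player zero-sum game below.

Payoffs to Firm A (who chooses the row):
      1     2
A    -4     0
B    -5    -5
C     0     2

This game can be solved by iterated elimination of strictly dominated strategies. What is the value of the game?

0

Row B is strictly dominated by row A (-4>-5, 0>-5); eliminate B.
Row A is strictly dominated by row C (0>-4, 2>0); eliminate A.
Column 2 is strictly dominated by 1 for Firm B (0<2); eliminate 2.
Only (C, 1) remains, with payoff 0.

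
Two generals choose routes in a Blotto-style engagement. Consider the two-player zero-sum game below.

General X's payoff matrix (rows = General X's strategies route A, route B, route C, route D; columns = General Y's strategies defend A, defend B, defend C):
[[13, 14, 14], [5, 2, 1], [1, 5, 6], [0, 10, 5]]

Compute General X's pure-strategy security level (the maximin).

The worst-case payoff for each row is route A: 13, route B: 1, route C: 1, route D: 0.
The best of these is 13.

13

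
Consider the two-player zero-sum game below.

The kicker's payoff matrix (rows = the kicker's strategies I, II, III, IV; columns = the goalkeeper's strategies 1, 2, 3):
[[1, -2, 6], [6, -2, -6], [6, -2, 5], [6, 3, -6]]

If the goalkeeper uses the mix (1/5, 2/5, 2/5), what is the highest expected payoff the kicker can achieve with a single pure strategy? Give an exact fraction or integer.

12/5

I: (1)·(1/5) + (-2)·(2/5) + (6)·(2/5) = 9/5.
II: (6)·(1/5) + (-2)·(2/5) + (-6)·(2/5) = -2.
III: (6)·(1/5) + (-2)·(2/5) + (5)·(2/5) = 12/5.
IV: (6)·(1/5) + (3)·(2/5) + (-6)·(2/5) = 0.
The best pure response is III with expected payoff 12/5.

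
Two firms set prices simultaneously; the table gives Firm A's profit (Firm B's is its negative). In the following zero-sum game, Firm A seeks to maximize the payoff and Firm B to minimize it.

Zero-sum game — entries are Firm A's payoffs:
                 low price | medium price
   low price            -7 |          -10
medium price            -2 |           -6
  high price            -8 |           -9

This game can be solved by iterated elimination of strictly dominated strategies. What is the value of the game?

Column low price is strictly dominated by medium price for Firm B (-10<-7, -6<-2, -9<-8); eliminate low price.
Row low price is strictly dominated by row medium price (-6>-10); eliminate low price.
Row high price is strictly dominated by row medium price (-6>-9); eliminate high price.
Only (medium price, medium price) remains, with payoff -6.

-6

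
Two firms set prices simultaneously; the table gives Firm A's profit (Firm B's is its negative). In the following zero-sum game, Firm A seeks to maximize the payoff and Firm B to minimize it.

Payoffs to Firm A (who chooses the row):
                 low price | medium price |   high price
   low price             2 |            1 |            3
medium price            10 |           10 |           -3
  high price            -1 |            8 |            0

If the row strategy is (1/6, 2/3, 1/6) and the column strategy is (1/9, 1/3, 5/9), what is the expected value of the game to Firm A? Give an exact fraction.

Against (1/9, 1/3, 5/9), each row's expected payoff is low price: 20/9; medium price: 25/9; high price: 23/9.
Taking the (1/6, 2/3, 1/6)-weighted average: (1/6)·(20/9) + (2/3)·(25/9) + (1/6)·(23/9) = 143/54.

143/54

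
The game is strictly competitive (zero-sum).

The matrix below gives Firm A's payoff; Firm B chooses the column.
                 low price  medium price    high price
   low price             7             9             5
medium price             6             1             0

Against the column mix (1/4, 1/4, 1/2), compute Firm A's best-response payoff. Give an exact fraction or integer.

low price: (7)·(1/4) + (9)·(1/4) + (5)·(1/2) = 13/2.
medium price: (6)·(1/4) + (1)·(1/4) + (0)·(1/2) = 7/4.
The best pure response is low price with expected payoff 13/2.

13/2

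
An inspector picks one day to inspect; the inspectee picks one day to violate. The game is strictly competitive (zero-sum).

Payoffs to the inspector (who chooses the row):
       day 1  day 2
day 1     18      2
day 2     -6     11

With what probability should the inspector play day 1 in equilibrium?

Row minima are 2 and -6, so the inspector's maximin is 2; column maxima are 18 and 11, so the inspectee's minimax is 11. These differ, so the equilibrium is in mixed strategies.
Let the inspector play day 1 with probability p. The inspectee is indifferent when 18p − 6(1−p) = 2p + 11(1−p), giving p = 17/33.

17/33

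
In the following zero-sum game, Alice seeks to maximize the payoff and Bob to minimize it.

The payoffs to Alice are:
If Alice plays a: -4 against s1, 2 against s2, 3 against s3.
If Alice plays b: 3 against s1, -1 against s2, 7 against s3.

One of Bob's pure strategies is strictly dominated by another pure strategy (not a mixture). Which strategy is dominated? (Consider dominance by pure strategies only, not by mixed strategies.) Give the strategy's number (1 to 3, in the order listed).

Bob prefers columns that give Alice less. Compare s3 with s1: -4 < 3, 3 < 7.
So s1 strictly dominates s3 for Bob; s3 is strictly dominated.

3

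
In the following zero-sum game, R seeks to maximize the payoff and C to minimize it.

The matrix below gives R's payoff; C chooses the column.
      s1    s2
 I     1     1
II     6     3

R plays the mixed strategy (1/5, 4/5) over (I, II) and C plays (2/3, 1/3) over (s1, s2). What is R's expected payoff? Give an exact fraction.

Against (2/3, 1/3), each row's expected payoff is I: 1; II: 5.
Taking the (1/5, 4/5)-weighted average: (1/5)·(1) + (4/5)·(5) = 21/5.

21/5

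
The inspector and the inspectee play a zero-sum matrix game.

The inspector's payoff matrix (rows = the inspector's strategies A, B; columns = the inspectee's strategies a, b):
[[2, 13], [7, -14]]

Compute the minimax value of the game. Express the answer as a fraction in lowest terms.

119/32

Row minima are 2 and -14, so the inspector's maximin is 2; column maxima are 7 and 13, so the inspectee's minimax is 7. These differ, so the equilibrium is in mixed strategies.
Let the inspector play A with probability p. The inspectee is indifferent when 2p + 7(1−p) = 13p − 14(1−p), giving p = 21/32.
Let the inspectee play a with probability q. The inspector is indifferent when 2q + 13(1−q) = 7q − 14(1−q), giving q = 27/32.
The value is 2·(27/32) + (13)·(5/32) = 119/32.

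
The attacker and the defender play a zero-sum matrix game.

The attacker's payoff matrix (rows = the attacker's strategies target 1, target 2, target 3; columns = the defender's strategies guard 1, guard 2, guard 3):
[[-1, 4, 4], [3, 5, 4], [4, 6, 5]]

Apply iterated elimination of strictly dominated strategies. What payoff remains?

4

Column guard 3 is strictly dominated by guard 1 for the defender (-1<4, 3<4, 4<5); eliminate guard 3.
Column guard 2 is strictly dominated by guard 1 for the defender (-1<4, 3<5, 4<6); eliminate guard 2.
Row target 1 is strictly dominated by row target 2 (3>-1); eliminate target 1.
Row target 2 is strictly dominated by row target 3 (4>3); eliminate target 2.
Only (target 3, guard 1) remains, with payoff 4.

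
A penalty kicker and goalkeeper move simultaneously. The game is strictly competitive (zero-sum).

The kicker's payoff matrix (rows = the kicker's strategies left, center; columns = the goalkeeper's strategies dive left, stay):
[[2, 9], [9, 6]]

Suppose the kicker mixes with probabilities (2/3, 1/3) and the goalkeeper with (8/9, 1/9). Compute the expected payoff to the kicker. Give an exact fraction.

128/27

Against (8/9, 1/9), each row's expected payoff is left: 25/9; center: 26/3.
Taking the (2/3, 1/3)-weighted average: (2/3)·(25/9) + (1/3)·(26/3) = 128/27.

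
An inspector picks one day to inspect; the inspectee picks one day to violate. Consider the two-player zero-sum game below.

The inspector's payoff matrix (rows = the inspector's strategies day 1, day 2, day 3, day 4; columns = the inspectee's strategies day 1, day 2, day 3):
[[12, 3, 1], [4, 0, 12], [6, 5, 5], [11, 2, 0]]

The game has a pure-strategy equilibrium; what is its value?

Row minima: 1, 0, 5, 0 → the inspector's maximin is 5.
Column maxima: 12, 5, 12 → the inspectee's minimax is 5.
They coincide at (day 3, day 2), so the value is 5.

5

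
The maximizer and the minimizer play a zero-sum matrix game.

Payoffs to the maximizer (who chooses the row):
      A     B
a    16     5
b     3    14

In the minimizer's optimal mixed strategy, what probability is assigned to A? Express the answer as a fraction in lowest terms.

9/22

Row minima are 5 and 3, so the maximizer's maximin is 5; column maxima are 16 and 14, so the minimizer's minimax is 14. These differ, so the equilibrium is in mixed strategies.
Let the minimizer play A with probability q. The maximizer is indifferent when 16q + 5(1−q) = 3q + 14(1−q), giving q = 9/22.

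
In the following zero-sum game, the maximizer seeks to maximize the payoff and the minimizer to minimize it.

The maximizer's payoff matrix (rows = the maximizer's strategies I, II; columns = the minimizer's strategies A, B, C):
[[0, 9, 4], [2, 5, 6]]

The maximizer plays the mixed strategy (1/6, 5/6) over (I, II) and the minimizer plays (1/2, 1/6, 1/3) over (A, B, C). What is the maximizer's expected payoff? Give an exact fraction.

11/3

Against (1/2, 1/6, 1/3), each row's expected payoff is I: 17/6; II: 23/6.
Taking the (1/6, 5/6)-weighted average: (1/6)·(17/6) + (5/6)·(23/6) = 11/3.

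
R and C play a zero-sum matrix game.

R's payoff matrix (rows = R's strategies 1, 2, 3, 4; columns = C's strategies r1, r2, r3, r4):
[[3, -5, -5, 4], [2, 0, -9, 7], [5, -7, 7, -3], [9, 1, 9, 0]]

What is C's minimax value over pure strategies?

The worst case (largest entry) in each column is r1: 9, r2: 1, r3: 9, r4: 7.
The best (smallest) of these is 1.

1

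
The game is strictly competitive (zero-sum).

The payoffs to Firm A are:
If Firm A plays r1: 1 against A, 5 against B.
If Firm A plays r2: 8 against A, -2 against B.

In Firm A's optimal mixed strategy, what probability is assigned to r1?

5/7

Row minima are 1 and -2, so Firm A's maximin is 1; column maxima are 8 and 5, so Firm B's minimax is 5. These differ, so the equilibrium is in mixed strategies.
Let Firm A play r1 with probability p. Firm B is indifferent when p + 8(1−p) = 5p − 2(1−p), giving p = 5/7.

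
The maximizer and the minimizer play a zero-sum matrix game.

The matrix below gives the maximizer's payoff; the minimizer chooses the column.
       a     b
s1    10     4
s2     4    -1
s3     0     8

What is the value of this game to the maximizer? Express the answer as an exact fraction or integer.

Row s2 is strictly dominated by row s1, so the maximizer never plays it.
The remaining 2×2 game on (s1, s3) × (a, b) has no saddle point. Let the maximizer play s1 with probability p; indifference gives 10p = 4p + 8(1−p), so p = 4/7.
Similarly the minimizer's optimal q on a is 2/7, and the value is 10·(2/7) + (4)·(5/7) = 40/7.

40/7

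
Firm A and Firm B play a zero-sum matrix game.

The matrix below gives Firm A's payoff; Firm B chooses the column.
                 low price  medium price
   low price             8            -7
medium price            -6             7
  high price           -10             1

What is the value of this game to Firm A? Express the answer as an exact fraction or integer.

1/2

Row high price is strictly dominated by row medium price, so Firm A never plays it.
The remaining 2×2 game on (low price, medium price) × (low price, medium price) has no saddle point. Let Firm A play low price with probability p; indifference gives 8p − 6(1−p) = −7p + 7(1−p), so p = 13/28.
Similarly Firm B's optimal q on low price is 1/2, and the value is 8·(1/2) + (-7)·(1/2) = 1/2.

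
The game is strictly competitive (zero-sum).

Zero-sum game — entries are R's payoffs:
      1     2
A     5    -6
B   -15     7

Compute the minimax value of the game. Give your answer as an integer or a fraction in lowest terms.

-5/3

Row minima are -6 and -15, so R's maximin is -6; column maxima are 5 and 7, so C's minimax is 5. These differ, so the equilibrium is in mixed strategies.
Let R play A with probability p. C is indifferent when 5p − 15(1−p) = −6p + 7(1−p), giving p = 2/3.
Let C play 1 with probability q. R is indifferent when 5q − 6(1−q) = −15q + 7(1−q), giving q = 13/33.
The value is 5·(13/33) + (-6)·(20/33) = -5/3.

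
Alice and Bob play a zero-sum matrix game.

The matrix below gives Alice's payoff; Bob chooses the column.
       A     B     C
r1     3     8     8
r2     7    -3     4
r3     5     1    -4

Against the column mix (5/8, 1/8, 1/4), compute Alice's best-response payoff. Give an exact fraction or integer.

r1: (3)·(5/8) + (8)·(1/8) + (8)·(1/4) = 39/8.
r2: (7)·(5/8) + (-3)·(1/8) + (4)·(1/4) = 5.
r3: (5)·(5/8) + (1)·(1/8) + (-4)·(1/4) = 9/4.
The best pure response is r2 with expected payoff 5.

5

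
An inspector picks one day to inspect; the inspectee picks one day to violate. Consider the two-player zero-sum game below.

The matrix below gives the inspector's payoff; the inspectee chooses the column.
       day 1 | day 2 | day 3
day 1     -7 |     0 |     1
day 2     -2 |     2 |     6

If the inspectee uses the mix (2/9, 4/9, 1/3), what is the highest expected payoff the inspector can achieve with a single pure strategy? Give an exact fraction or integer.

22/9

day 1: (-7)·(2/9) + (0)·(4/9) + (1)·(1/3) = -11/9.
day 2: (-2)·(2/9) + (2)·(4/9) + (6)·(1/3) = 22/9.
The best pure response is day 2 with expected payoff 22/9.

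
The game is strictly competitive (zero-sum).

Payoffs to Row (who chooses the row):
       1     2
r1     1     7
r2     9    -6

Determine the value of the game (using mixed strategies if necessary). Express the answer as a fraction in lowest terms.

Row minima are 1 and -6, so Row's maximin is 1; column maxima are 9 and 7, so Column's minimax is 7. These differ, so the equilibrium is in mixed strategies.
Let Row play r1 with probability p. Column is indifferent when p + 9(1−p) = 7p − 6(1−p), giving p = 5/7.
Let Column play 1 with probability q. Row is indifferent when q + 7(1−q) = 9q − 6(1−q), giving q = 13/21.
The value is 1·(13/21) + (7)·(8/21) = 23/7.

23/7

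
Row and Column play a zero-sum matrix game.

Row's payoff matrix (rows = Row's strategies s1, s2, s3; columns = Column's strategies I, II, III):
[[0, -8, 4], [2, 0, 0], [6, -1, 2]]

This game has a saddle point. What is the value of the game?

0

Row minima: -8, 0, -1 → Row's maximin is 0.
Column maxima: 6, 0, 4 → Column's minimax is 0.
They coincide at (s2, II), so the value is 0.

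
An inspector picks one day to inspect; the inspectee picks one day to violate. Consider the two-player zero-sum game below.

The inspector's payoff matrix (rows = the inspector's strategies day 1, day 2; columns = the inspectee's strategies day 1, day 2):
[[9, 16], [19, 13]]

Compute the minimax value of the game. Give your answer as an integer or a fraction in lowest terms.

187/13

Row minima are 9 and 13, so the inspector's maximin is 13; column maxima are 19 and 16, so the inspectee's minimax is 16. These differ, so the equilibrium is in mixed strategies.
Let the inspector play day 1 with probability p. The inspectee is indifferent when 9p + 19(1−p) = 16p + 13(1−p), giving p = 6/13.
Let the inspectee play day 1 with probability q. The inspector is indifferent when 9q + 16(1−q) = 19q + 13(1−q), giving q = 3/13.
The value is 9·(3/13) + (16)·(10/13) = 187/13.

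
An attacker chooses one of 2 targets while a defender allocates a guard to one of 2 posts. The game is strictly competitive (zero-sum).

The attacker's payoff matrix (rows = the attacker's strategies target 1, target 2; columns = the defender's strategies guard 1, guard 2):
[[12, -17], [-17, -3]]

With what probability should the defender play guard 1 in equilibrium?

Row minima are -17 and -17, so the attacker's maximin is -17; column maxima are 12 and -3, so the defender's minimax is -3. These differ, so the equilibrium is in mixed strategies.
Let the defender play guard 1 with probability q. The attacker is indifferent when 12q − 17(1−q) = −17q − 3(1−q), giving q = 14/43.

14/43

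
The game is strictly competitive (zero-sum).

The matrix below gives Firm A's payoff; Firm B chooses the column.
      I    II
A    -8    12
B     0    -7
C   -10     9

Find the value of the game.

Row C is strictly dominated by row A, so Firm A never plays it.
The remaining 2×2 game on (A, B) × (I, II) has no saddle point. Let Firm A play A with probability p; indifference gives −8p = 12p − 7(1−p), so p = 7/27.
Similarly Firm B's optimal q on I is 19/27, and the value is -8·(19/27) + (12)·(8/27) = -56/27.

-56/27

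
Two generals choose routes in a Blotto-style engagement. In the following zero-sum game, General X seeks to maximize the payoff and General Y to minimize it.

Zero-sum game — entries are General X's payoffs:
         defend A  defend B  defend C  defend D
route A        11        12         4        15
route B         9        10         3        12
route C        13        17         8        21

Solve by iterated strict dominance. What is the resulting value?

8

Row route B is strictly dominated by row route A (11>9, 12>10, 4>3, 15>12); eliminate route B.
Row route A is strictly dominated by row route C (13>11, 17>12, 8>4, 21>15); eliminate route A.
Column defend A is strictly dominated by defend C for General Y (8<13); eliminate defend A.
Column defend D is strictly dominated by defend B for General Y (17<21); eliminate defend D.
Column defend B is strictly dominated by defend C for General Y (8<17); eliminate defend B.
Only (route C, defend C) remains, with payoff 8.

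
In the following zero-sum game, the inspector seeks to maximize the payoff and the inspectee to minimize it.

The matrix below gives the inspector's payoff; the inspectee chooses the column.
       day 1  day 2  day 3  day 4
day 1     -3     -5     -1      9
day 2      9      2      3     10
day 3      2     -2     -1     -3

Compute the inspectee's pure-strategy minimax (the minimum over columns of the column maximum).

The worst case (largest entry) in each column is day 1: 9, day 2: 2, day 3: 3, day 4: 10.
The best (smallest) of these is 2.

2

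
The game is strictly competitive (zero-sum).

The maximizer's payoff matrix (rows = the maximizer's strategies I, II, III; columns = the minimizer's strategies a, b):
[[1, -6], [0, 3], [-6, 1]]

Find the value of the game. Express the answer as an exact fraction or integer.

3/10

Row III is strictly dominated by row II, so the maximizer never plays it.
The remaining 2×2 game on (I, II) × (a, b) has no saddle point. Let the maximizer play I with probability p; indifference gives p = −6p + 3(1−p), so p = 3/10.
Similarly the minimizer's optimal q on a is 9/10, and the value is 1·(9/10) + (-6)·(1/10) = 3/10.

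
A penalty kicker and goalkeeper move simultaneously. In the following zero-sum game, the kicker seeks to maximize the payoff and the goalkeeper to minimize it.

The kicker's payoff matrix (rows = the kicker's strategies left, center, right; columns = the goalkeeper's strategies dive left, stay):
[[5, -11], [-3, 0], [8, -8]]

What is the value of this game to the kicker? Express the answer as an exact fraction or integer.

Row left is strictly dominated by row right, so the kicker never plays it.
The remaining 2×2 game on (center, right) × (dive left, stay) has no saddle point. Let the kicker play center with probability p; indifference gives −3p + 8(1−p) = −8(1−p), so p = 16/19.
Similarly the goalkeeper's optimal q on dive left is 8/19, and the value is -3·(8/19) + (0)·(11/19) = -24/19.

-24/19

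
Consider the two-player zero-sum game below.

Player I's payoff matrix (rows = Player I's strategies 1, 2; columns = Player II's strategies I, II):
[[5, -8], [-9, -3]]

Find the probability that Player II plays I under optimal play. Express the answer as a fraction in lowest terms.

Row minima are -8 and -9, so Player I's maximin is -8; column maxima are 5 and -3, so Player II's minimax is -3. These differ, so the equilibrium is in mixed strategies.
Let Player II play I with probability q. Player I is indifferent when 5q − 8(1−q) = −9q − 3(1−q), giving q = 5/19.

5/19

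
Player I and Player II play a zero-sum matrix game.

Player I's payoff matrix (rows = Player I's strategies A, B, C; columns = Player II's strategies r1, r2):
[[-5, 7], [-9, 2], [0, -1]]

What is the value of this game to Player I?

Row B is strictly dominated by row A, so Player I never plays it.
The remaining 2×2 game on (A, C) × (r1, r2) has no saddle point. Let Player I play A with probability p; indifference gives −5p = 7p − (1−p), so p = 1/13.
Similarly Player II's optimal q on r1 is 8/13, and the value is -5·(8/13) + (7)·(5/13) = -5/13.

-5/13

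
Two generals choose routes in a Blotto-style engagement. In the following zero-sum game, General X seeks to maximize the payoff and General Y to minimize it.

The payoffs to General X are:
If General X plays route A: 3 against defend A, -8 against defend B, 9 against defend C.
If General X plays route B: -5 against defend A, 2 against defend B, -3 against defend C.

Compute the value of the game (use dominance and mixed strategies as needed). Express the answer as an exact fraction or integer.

Column defend C is strictly dominated by defend A for General Y (it gives General X more in every row).
The remaining 2×2 game on (route A, route B) × (defend A, defend B) has no saddle point. Let General X play route A with probability p; indifference gives 3p − 5(1−p) = −8p + 2(1−p), so p = 7/18.
Similarly General Y's optimal q on defend A is 5/9, and the value is 3·(5/9) + (-8)·(4/9) = -17/9.

-17/9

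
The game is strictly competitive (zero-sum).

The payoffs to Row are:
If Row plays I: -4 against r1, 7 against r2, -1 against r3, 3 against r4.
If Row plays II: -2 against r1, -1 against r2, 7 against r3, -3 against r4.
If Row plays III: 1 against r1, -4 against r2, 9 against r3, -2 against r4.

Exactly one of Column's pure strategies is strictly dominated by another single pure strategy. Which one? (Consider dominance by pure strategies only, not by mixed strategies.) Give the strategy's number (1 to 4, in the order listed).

Column prefers columns that give Row less. Compare r3 with r1: -4 < -1, -2 < 7, 1 < 9.
So r1 strictly dominates r3 for Column; r3 is strictly dominated.

3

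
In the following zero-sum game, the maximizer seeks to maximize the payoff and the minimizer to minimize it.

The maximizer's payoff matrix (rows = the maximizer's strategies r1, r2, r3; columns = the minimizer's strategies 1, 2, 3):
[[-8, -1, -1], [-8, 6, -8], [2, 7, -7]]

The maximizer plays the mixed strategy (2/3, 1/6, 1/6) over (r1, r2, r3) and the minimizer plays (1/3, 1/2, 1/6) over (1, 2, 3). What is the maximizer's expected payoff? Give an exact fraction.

Against (1/3, 1/2, 1/6), each row's expected payoff is r1: -10/3; r2: -1; r3: 3.
Taking the (2/3, 1/6, 1/6)-weighted average: (2/3)·(-10/3) + (1/6)·(-1) + (1/6)·(3) = -17/9.

-17/9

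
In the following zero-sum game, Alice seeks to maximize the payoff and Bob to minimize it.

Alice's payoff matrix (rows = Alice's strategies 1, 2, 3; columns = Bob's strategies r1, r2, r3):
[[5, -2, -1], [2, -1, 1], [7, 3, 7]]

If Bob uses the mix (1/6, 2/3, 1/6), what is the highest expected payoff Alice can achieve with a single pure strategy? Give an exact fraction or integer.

13/3

1: (5)·(1/6) + (-2)·(2/3) + (-1)·(1/6) = -2/3.
2: (2)·(1/6) + (-1)·(2/3) + (1)·(1/6) = -1/6.
3: (7)·(1/6) + (3)·(2/3) + (7)·(1/6) = 13/3.
The best pure response is 3 with expected payoff 13/3.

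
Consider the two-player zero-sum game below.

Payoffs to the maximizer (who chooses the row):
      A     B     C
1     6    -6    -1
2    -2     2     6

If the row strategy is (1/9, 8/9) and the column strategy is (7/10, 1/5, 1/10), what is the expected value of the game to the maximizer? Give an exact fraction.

Against (7/10, 1/5, 1/10), each row's expected payoff is 1: 29/10; 2: -2/5.
Taking the (1/9, 8/9)-weighted average: (1/9)·(29/10) + (8/9)·(-2/5) = -1/30.

-1/30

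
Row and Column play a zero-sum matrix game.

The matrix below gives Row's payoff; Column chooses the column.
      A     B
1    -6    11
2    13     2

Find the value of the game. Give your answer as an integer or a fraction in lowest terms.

155/28

Row minima are -6 and 2, so Row's maximin is 2; column maxima are 13 and 11, so Column's minimax is 11. These differ, so the equilibrium is in mixed strategies.
Let Row play 1 with probability p. Column is indifferent when −6p + 13(1−p) = 11p + 2(1−p), giving p = 11/28.
Let Column play A with probability q. Row is indifferent when −6q + 11(1−q) = 13q + 2(1−q), giving q = 9/28.
The value is -6·(9/28) + (11)·(19/28) = 155/28.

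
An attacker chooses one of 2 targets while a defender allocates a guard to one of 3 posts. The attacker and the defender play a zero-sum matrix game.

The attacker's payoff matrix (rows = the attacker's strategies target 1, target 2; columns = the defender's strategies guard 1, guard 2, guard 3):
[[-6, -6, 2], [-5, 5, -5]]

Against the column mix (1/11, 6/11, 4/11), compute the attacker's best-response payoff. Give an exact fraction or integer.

5/11

target 1: (-6)·(1/11) + (-6)·(6/11) + (2)·(4/11) = -34/11.
target 2: (-5)·(1/11) + (5)·(6/11) + (-5)·(4/11) = 5/11.
The best pure response is target 2 with expected payoff 5/11.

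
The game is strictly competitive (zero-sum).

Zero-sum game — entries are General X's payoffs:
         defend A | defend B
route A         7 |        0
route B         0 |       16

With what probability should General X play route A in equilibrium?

16/23

Row minima are 0 and 0, so General X's maximin is 0; column maxima are 7 and 16, so General Y's minimax is 7. These differ, so the equilibrium is in mixed strategies.
Let General X play route A with probability p. General Y is indifferent when 7p = 16(1−p), giving p = 16/23.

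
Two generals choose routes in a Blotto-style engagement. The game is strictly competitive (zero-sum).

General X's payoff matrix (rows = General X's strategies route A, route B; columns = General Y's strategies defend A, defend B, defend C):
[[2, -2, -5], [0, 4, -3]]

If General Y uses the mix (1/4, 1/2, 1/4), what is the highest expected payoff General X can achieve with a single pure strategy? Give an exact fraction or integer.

5/4

route A: (2)·(1/4) + (-2)·(1/2) + (-5)·(1/4) = -7/4.
route B: (0)·(1/4) + (4)·(1/2) + (-3)·(1/4) = 5/4.
The best pure response is route B with expected payoff 5/4.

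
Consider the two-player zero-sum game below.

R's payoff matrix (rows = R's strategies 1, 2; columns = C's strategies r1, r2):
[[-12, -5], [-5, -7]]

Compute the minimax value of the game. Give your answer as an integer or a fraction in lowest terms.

Row minima are -12 and -7, so R's maximin is -7; column maxima are -5 and -5, so C's minimax is -5. These differ, so the equilibrium is in mixed strategies.
Let R play 1 with probability p. C is indifferent when −12p − 5(1−p) = −5p − 7(1−p), giving p = 2/9.
Let C play r1 with probability q. R is indifferent when −12q − 5(1−q) = −5q − 7(1−q), giving q = 2/9.
The value is -12·(2/9) + (-5)·(7/9) = -59/9.

-59/9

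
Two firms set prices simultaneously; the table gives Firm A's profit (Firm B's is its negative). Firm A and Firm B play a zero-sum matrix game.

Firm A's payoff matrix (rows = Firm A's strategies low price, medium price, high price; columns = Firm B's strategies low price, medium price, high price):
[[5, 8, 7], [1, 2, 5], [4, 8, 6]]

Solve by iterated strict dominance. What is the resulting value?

5

Row medium price is strictly dominated by row low price (5>1, 8>2, 7>5); eliminate medium price.
Column high price is strictly dominated by low price for Firm B (5<7, 4<6); eliminate high price.
Column medium price is strictly dominated by low price for Firm B (5<8, 4<8); eliminate medium price.
Row high price is strictly dominated by row low price (5>4); eliminate high price.
Only (low price, low price) remains, with payoff 5.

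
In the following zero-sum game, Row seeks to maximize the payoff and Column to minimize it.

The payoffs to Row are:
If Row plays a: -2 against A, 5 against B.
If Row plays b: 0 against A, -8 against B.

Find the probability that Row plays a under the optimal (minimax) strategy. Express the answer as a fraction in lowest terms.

Row minima are -2 and -8, so Row's maximin is -2; column maxima are 0 and 5, so Column's minimax is 0. These differ, so the equilibrium is in mixed strategies.
Let Row play a with probability p. Column is indifferent when −2p = 5p − 8(1−p), giving p = 8/15.

8/15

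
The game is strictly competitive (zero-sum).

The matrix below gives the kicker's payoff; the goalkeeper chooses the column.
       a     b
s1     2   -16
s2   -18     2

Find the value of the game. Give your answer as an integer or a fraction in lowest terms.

Row minima are -16 and -18, so the kicker's maximin is -16; column maxima are 2 and 2, so the goalkeeper's minimax is 2. These differ, so the equilibrium is in mixed strategies.
Let the kicker play s1 with probability p. The goalkeeper is indifferent when 2p − 18(1−p) = −16p + 2(1−p), giving p = 10/19.
Let the goalkeeper play a with probability q. The kicker is indifferent when 2q − 16(1−q) = −18q + 2(1−q), giving q = 9/19.
The value is 2·(9/19) + (-16)·(10/19) = -142/19.

-142/19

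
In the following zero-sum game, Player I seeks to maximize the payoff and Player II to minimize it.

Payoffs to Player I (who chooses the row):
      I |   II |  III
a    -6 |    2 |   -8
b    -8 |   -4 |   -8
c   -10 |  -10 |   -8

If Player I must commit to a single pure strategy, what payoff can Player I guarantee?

The worst-case payoff for each row is a: -8, b: -8, c: -10.
The best of these is -8.

-8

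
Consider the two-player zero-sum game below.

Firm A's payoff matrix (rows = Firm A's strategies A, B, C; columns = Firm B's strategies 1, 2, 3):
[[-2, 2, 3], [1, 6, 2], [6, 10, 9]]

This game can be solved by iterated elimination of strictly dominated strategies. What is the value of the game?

6

Column 2 is strictly dominated by 1 for Firm B (-2<2, 1<6, 6<10); eliminate 2.
Row B is strictly dominated by row C (6>1, 9>2); eliminate B.
Column 3 is strictly dominated by 1 for Firm B (-2<3, 6<9); eliminate 3.
Row A is strictly dominated by row C (6>-2); eliminate A.
Only (C, 1) remains, with payoff 6.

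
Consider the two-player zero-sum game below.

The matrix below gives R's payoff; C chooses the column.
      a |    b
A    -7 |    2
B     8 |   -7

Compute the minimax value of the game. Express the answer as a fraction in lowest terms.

Row minima are -7 and -7, so R's maximin is -7; column maxima are 8 and 2, so C's minimax is 2. These differ, so the equilibrium is in mixed strategies.
Let R play A with probability p. C is indifferent when −7p + 8(1−p) = 2p − 7(1−p), giving p = 5/8.
Let C play a with probability q. R is indifferent when −7q + 2(1−q) = 8q − 7(1−q), giving q = 3/8.
The value is -7·(3/8) + (2)·(5/8) = -11/8.

-11/8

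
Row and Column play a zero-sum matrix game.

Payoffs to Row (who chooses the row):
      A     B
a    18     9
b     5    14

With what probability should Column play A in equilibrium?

Row minima are 9 and 5, so Row's maximin is 9; column maxima are 18 and 14, so Column's minimax is 14. These differ, so the equilibrium is in mixed strategies.
Let Column play A with probability q. Row is indifferent when 18q + 9(1−q) = 5q + 14(1−q), giving q = 5/18.

5/18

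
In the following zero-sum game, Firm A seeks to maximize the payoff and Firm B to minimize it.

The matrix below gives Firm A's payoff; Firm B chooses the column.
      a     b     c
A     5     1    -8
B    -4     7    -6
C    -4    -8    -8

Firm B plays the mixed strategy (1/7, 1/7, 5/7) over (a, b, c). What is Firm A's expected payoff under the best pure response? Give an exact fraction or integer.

A: (5)·(1/7) + (1)·(1/7) + (-8)·(5/7) = -34/7.
B: (-4)·(1/7) + (7)·(1/7) + (-6)·(5/7) = -27/7.
C: (-4)·(1/7) + (-8)·(1/7) + (-8)·(5/7) = -52/7.
The best pure response is B with expected payoff -27/7.

-27/7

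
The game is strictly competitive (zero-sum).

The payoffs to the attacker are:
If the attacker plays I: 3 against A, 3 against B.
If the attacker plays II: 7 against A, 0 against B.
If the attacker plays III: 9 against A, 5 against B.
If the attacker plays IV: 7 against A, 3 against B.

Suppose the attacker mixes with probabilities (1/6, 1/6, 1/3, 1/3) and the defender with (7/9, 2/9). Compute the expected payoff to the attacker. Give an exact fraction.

Against (7/9, 2/9), each row's expected payoff is I: 3; II: 49/9; III: 73/9; IV: 55/9.
Taking the (1/6, 1/6, 1/3, 1/3)-weighted average: (1/6)·(3) + (1/6)·(49/9) + (1/3)·(73/9) + (1/3)·(55/9) = 166/27.

166/27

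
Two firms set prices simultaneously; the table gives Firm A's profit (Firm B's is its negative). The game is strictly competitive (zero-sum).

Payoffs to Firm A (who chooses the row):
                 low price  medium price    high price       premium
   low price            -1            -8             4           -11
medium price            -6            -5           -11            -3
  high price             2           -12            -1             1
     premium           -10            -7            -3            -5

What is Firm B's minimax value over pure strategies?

The worst case (largest entry) in each column is low price: 2, medium price: -5, high price: 4, premium: 1.
The best (smallest) of these is -5.

-5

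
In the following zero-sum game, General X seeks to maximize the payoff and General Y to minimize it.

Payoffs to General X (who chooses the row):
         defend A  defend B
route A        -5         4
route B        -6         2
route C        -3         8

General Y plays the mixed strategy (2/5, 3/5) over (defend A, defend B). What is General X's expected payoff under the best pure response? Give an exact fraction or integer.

route A: (-5)·(2/5) + (4)·(3/5) = 2/5.
route B: (-6)·(2/5) + (2)·(3/5) = -6/5.
route C: (-3)·(2/5) + (8)·(3/5) = 18/5.
The best pure response is route C with expected payoff 18/5.

18/5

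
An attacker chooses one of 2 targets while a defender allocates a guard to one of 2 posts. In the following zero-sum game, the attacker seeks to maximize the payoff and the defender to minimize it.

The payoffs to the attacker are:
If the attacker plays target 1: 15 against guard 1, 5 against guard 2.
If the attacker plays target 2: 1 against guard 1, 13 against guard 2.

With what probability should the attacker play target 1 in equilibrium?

Row minima are 5 and 1, so the attacker's maximin is 5; column maxima are 15 and 13, so the defender's minimax is 13. These differ, so the equilibrium is in mixed strategies.
Let the attacker play target 1 with probability p. The defender is indifferent when 15p + (1−p) = 5p + 13(1−p), giving p = 6/11.

6/11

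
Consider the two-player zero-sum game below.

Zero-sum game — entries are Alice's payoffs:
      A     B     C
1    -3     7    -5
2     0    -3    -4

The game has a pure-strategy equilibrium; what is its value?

-4

Row minima: -5, -4 → Alice's maximin is -4.
Column maxima: 0, 7, -4 → Bob's minimax is -4.
They coincide at (2, C), so the value is -4.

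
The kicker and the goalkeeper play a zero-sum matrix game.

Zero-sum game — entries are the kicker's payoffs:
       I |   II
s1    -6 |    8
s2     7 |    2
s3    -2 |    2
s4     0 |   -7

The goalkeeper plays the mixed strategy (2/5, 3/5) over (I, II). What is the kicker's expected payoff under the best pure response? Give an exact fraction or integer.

4

s1: (-6)·(2/5) + (8)·(3/5) = 12/5.
s2: (7)·(2/5) + (2)·(3/5) = 4.
s3: (-2)·(2/5) + (2)·(3/5) = 2/5.
s4: (0)·(2/5) + (-7)·(3/5) = -21/5.
The best pure response is s2 with expected payoff 4.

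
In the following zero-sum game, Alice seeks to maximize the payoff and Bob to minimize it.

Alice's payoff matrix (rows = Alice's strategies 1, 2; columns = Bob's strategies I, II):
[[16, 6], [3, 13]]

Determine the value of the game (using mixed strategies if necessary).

19/2

Row minima are 6 and 3, so Alice's maximin is 6; column maxima are 16 and 13, so Bob's minimax is 13. These differ, so the equilibrium is in mixed strategies.
Let Alice play 1 with probability p. Bob is indifferent when 16p + 3(1−p) = 6p + 13(1−p), giving p = 1/2.
Let Bob play I with probability q. Alice is indifferent when 16q + 6(1−q) = 3q + 13(1−q), giving q = 7/20.
The value is 16·(7/20) + (6)·(13/20) = 19/2.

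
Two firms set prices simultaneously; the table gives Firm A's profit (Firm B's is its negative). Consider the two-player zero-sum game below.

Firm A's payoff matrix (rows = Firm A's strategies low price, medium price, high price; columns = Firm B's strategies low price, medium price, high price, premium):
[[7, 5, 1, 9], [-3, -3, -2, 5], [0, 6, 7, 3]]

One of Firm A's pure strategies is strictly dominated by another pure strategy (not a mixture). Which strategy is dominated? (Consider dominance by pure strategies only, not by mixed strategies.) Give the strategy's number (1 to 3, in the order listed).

2

Compare medium price with low price: 7 > -3, 5 > -3, 1 > -2, 9 > 5.
So low price strictly dominates medium price for Firm A; medium price is strictly dominated.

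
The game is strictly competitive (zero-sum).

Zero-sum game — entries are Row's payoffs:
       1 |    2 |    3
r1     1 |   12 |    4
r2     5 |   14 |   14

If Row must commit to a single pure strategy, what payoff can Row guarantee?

The worst-case payoff for each row is r1: 1, r2: 5.
The best of these is 5.

5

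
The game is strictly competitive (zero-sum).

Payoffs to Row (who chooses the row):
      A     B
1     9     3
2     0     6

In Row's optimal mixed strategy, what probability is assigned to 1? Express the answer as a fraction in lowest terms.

1/2

Row minima are 3 and 0, so Row's maximin is 3; column maxima are 9 and 6, so Column's minimax is 6. These differ, so the equilibrium is in mixed strategies.
Let Row play 1 with probability p. Column is indifferent when 9p = 3p + 6(1−p), giving p = 1/2.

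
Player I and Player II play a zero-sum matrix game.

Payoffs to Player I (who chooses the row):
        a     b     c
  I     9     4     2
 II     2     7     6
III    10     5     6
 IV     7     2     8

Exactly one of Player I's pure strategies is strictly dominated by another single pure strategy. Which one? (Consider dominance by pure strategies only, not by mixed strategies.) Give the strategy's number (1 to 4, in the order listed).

Compare I with III: 10 > 9, 5 > 4, 6 > 2.
So III strictly dominates I for Player I; I is strictly dominated.

1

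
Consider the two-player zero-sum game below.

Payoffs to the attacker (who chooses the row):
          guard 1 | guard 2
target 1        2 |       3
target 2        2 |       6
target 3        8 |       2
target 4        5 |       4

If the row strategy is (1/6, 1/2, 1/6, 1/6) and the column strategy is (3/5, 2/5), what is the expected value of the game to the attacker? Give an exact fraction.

Against (3/5, 2/5), each row's expected payoff is target 1: 12/5; target 2: 18/5; target 3: 28/5; target 4: 23/5.
Taking the (1/6, 1/2, 1/6, 1/6)-weighted average: (1/6)·(12/5) + (1/2)·(18/5) + (1/6)·(28/5) + (1/6)·(23/5) = 39/10.

39/10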